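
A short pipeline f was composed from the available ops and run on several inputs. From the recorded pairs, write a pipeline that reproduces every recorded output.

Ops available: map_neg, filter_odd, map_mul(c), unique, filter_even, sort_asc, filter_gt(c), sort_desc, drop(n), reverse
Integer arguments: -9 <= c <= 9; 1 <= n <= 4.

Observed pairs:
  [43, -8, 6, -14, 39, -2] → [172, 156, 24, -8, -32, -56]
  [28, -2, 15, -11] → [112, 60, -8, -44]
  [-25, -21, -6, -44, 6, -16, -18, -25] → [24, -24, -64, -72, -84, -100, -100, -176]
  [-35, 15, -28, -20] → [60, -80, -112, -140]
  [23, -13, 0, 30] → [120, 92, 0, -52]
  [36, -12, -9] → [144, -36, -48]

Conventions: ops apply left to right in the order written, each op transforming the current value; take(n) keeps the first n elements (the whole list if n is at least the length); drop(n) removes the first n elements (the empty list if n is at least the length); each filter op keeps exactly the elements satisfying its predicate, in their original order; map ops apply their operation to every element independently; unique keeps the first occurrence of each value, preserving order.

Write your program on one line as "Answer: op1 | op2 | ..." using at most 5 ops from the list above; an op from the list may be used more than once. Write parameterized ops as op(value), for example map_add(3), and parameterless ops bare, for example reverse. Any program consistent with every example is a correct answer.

reverse | sort_desc | map_neg | map_mul(-4)

Check, running the answer program on each example:
  [43, -8, 6, -14, 39, -2] -> [-2, 39, -14, 6, -8, 43] -> [43, 39, 6, -2, -8, -14] -> [-43, -39, -6, 2, 8, 14] -> [172, 156, 24, -8, -32, -56]
  [28, -2, 15, -11] -> [-11, 15, -2, 28] -> [28, 15, -2, -11] -> [-28, -15, 2, 11] -> [112, 60, -8, -44]
  [-25, -21, -6, -44, 6, -16, -18, -25] -> [-25, -18, -16, 6, -44, -6, -21, -25] -> [6, -6, -16, -18, -21, -25, -25, -44] -> [-6, 6, 16, 18, 21, 25, 25, 44] -> [24, -24, -64, -72, -84, -100, -100, -176]
  [-35, 15, -28, -20] -> [-20, -28, 15, -35] -> [15, -20, -28, -35] -> [-15, 20, 28, 35] -> [60, -80, -112, -140]
  [23, -13, 0, 30] -> [30, 0, -13, 23] -> [30, 23, 0, -13] -> [-30, -23, 0, 13] -> [120, 92, 0, -52]
  [36, -12, -9] -> [-9, -12, 36] -> [36, -9, -12] -> [-36, 9, 12] -> [144, -36, -48]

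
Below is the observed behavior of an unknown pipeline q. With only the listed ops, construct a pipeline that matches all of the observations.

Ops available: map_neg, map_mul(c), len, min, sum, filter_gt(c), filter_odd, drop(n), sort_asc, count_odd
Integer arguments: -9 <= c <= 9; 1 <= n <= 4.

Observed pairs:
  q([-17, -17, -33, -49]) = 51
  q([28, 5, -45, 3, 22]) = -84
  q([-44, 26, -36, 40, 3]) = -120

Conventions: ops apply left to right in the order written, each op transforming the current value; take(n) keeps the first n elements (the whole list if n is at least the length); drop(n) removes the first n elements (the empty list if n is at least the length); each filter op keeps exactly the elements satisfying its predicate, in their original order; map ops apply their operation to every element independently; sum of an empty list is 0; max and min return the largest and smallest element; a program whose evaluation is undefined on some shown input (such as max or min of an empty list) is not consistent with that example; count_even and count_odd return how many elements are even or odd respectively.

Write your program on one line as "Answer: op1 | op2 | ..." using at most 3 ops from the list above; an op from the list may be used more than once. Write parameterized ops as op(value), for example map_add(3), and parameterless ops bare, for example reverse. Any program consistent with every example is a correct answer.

map_neg | map_mul(3) | min

Check, running the answer program on each example:
  [-17, -17, -33, -49] -> [17, 17, 33, 49] -> [51, 51, 99, 147] -> 51
  [28, 5, -45, 3, 22] -> [-28, -5, 45, -3, -22] -> [-84, -15, 135, -9, -66] -> -84
  [-44, 26, -36, 40, 3] -> [44, -26, 36, -40, -3] -> [132, -78, 108, -120, -9] -> -120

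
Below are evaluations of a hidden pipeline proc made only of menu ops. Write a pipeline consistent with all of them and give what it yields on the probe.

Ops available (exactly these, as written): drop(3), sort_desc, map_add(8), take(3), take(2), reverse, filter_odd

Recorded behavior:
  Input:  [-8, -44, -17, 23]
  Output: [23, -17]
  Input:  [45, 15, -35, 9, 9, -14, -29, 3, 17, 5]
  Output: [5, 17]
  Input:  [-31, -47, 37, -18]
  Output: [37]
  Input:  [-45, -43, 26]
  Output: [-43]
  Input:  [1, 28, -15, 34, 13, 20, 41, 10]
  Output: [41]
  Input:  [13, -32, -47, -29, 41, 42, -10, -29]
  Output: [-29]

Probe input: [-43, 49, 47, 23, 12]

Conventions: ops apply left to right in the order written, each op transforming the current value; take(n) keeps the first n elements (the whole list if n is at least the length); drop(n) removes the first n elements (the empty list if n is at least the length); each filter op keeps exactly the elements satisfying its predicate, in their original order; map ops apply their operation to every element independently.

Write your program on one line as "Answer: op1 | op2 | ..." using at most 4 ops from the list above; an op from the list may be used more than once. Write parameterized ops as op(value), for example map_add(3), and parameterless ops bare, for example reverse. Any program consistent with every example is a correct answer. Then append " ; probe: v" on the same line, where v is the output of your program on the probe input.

reverse | take(2) | filter_odd ; probe: [23]

Check, running the answer program on each example:
  [-8, -44, -17, 23] -> [23, -17, -44, -8] -> [23, -17] -> [23, -17]
  [45, 15, -35, 9, 9, -14, -29, 3, 17, 5] -> [5, 17, 3, -29, -14, 9, 9, -35, 15, 45] -> [5, 17] -> [5, 17]
  [-31, -47, 37, -18] -> [-18, 37, -47, -31] -> [-18, 37] -> [37]
  [-45, -43, 26] -> [26, -43, -45] -> [26, -43] -> [-43]
  [1, 28, -15, 34, 13, 20, 41, 10] -> [10, 41, 20, 13, 34, -15, 28, 1] -> [10, 41] -> [41]
  [13, -32, -47, -29, 41, 42, -10, -29] -> [-29, -10, 42, 41, -29, -47, -32, 13] -> [-29, -10] -> [-29]
  probe: [-43, 49, 47, 23, 12] -> [12, 23, 47, 49, -43] -> [12, 23] -> [23]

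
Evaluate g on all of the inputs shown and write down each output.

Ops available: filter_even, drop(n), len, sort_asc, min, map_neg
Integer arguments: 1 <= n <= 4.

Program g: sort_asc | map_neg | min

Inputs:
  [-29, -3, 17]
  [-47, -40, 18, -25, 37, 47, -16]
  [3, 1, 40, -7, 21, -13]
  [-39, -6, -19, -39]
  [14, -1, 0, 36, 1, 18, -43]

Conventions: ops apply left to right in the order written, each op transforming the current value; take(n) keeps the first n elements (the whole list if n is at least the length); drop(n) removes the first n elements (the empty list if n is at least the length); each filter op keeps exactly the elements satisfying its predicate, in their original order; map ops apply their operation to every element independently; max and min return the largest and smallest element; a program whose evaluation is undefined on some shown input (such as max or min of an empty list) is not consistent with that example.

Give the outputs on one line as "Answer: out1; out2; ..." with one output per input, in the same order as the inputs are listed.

Execution, op by op:
  [-29, -3, 17] -> [-29, -3, 17] -> [29, 3, -17] -> -17
  [-47, -40, 18, -25, 37, 47, -16] -> [-47, -40, -25, -16, 18, 37, 47] -> [47, 40, 25, 16, -18, -37, -47] -> -47
  [3, 1, 40, -7, 21, -13] -> [-13, -7, 1, 3, 21, 40] -> [13, 7, -1, -3, -21, -40] -> -40
  [-39, -6, -19, -39] -> [-39, -39, -19, -6] -> [39, 39, 19, 6] -> 6
  [14, -1, 0, 36, 1, 18, -43] -> [-43, -1, 0, 1, 14, 18, 36] -> [43, 1, 0, -1, -14, -18, -36] -> -36

-17; -47; -40; 6; -36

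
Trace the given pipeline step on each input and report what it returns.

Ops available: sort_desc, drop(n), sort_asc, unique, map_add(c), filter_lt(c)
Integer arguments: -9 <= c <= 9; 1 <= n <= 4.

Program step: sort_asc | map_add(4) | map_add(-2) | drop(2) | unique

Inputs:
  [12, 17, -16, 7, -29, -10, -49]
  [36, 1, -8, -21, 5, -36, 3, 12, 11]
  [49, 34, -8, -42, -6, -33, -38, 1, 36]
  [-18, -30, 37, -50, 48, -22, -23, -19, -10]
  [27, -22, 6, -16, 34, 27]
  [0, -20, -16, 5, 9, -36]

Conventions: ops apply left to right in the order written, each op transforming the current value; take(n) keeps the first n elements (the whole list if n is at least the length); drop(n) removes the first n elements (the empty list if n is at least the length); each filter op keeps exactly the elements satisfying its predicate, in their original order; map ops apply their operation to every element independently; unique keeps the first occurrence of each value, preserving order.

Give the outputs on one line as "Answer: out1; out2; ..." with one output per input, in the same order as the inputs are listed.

Execution, op by op:
  [12, 17, -16, 7, -29, -10, -49] -> [-49, -29, -16, -10, 7, 12, 17] -> [-45, -25, -12, -6, 11, 16, 21] -> [-47, -27, -14, -8, 9, 14, 19] -> [-14, -8, 9, 14, 19] -> [-14, -8, 9, 14, 19]
  [36, 1, -8, -21, 5, -36, 3, 12, 11] -> [-36, -21, -8, 1, 3, 5, 11, 12, 36] -> [-32, -17, -4, 5, 7, 9, 15, 16, 40] -> [-34, -19, -6, 3, 5, 7, 13, 14, 38] -> [-6, 3, 5, 7, 13, 14, 38] -> [-6, 3, 5, 7, 13, 14, 38]
  [49, 34, -8, -42, -6, -33, -38, 1, 36] -> [-42, -38, -33, -8, -6, 1, 34, 36, 49] -> [-38, -34, -29, -4, -2, 5, 38, 40, 53] -> [-40, -36, -31, -6, -4, 3, 36, 38, 51] -> [-31, -6, -4, 3, 36, 38, 51] -> [-31, -6, -4, 3, 36, 38, 51]
  [-18, -30, 37, -50, 48, -22, -23, -19, -10] -> [-50, -30, -23, -22, -19, -18, -10, 37, 48] -> [-46, -26, -19, -18, -15, -14, -6, 41, 52] -> [-48, -28, -21, -20, -17, -16, -8, 39, 50] -> [-21, -20, -17, -16, -8, 39, 50] -> [-21, -20, -17, -16, -8, 39, 50]
  [27, -22, 6, -16, 34, 27] -> [-22, -16, 6, 27, 27, 34] -> [-18, -12, 10, 31, 31, 38] -> [-20, -14, 8, 29, 29, 36] -> [8, 29, 29, 36] -> [8, 29, 36]
  [0, -20, -16, 5, 9, -36] -> [-36, -20, -16, 0, 5, 9] -> [-32, -16, -12, 4, 9, 13] -> [-34, -18, -14, 2, 7, 11] -> [-14, 2, 7, 11] -> [-14, 2, 7, 11]

[-14, -8, 9, 14, 19]; [-6, 3, 5, 7, 13, 14, 38]; [-31, -6, -4, 3, 36, 38, 51]; [-21, -20, -17, -16, -8, 39, 50]; [8, 29, 36]; [-14, 2, 7, 11]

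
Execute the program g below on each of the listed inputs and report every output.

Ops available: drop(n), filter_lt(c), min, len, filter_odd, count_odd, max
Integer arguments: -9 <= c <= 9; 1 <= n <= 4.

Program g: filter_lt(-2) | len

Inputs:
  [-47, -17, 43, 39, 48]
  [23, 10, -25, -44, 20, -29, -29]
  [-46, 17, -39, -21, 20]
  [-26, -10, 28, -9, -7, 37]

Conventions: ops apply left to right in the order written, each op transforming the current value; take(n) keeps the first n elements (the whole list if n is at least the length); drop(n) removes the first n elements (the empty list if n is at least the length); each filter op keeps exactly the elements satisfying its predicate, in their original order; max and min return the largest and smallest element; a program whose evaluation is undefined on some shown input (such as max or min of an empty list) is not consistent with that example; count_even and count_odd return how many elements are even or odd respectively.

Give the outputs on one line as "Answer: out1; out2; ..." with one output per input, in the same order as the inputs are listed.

Execution, op by op:
  [-47, -17, 43, 39, 48] -> [-47, -17] -> 2
  [23, 10, -25, -44, 20, -29, -29] -> [-25, -44, -29, -29] -> 4
  [-46, 17, -39, -21, 20] -> [-46, -39, -21] -> 3
  [-26, -10, 28, -9, -7, 37] -> [-26, -10, -9, -7] -> 4

2; 4; 3; 4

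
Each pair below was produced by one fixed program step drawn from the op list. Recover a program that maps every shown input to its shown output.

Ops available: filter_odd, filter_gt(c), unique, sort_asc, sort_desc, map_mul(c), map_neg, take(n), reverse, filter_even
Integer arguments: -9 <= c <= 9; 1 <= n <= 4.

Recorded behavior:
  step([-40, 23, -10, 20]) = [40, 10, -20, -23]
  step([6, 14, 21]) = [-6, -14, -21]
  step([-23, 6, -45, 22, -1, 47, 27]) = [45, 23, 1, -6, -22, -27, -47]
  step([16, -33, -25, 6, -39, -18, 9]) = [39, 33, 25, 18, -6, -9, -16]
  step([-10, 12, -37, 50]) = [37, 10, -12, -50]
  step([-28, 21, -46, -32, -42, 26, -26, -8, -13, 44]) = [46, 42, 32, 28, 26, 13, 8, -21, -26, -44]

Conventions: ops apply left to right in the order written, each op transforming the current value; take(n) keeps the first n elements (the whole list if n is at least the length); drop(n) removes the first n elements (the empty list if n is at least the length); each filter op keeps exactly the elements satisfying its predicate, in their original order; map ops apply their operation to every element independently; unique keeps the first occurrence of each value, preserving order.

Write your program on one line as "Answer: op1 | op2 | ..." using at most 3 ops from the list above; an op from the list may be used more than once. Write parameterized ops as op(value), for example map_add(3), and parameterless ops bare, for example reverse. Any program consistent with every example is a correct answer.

map_neg | sort_asc | reverse

Check, running the answer program on each example:
  [-40, 23, -10, 20] -> [40, -23, 10, -20] -> [-23, -20, 10, 40] -> [40, 10, -20, -23]
  [6, 14, 21] -> [-6, -14, -21] -> [-21, -14, -6] -> [-6, -14, -21]
  [-23, 6, -45, 22, -1, 47, 27] -> [23, -6, 45, -22, 1, -47, -27] -> [-47, -27, -22, -6, 1, 23, 45] -> [45, 23, 1, -6, -22, -27, -47]
  [16, -33, -25, 6, -39, -18, 9] -> [-16, 33, 25, -6, 39, 18, -9] -> [-16, -9, -6, 18, 25, 33, 39] -> [39, 33, 25, 18, -6, -9, -16]
  [-10, 12, -37, 50] -> [10, -12, 37, -50] -> [-50, -12, 10, 37] -> [37, 10, -12, -50]
  [-28, 21, -46, -32, -42, 26, -26, -8, -13, 44] -> [28, -21, 46, 32, 42, -26, 26, 8, 13, -44] -> [-44, -26, -21, 8, 13, 26, 28, 32, 42, 46] -> [46, 42, 32, 28, 26, 13, 8, -21, -26, -44]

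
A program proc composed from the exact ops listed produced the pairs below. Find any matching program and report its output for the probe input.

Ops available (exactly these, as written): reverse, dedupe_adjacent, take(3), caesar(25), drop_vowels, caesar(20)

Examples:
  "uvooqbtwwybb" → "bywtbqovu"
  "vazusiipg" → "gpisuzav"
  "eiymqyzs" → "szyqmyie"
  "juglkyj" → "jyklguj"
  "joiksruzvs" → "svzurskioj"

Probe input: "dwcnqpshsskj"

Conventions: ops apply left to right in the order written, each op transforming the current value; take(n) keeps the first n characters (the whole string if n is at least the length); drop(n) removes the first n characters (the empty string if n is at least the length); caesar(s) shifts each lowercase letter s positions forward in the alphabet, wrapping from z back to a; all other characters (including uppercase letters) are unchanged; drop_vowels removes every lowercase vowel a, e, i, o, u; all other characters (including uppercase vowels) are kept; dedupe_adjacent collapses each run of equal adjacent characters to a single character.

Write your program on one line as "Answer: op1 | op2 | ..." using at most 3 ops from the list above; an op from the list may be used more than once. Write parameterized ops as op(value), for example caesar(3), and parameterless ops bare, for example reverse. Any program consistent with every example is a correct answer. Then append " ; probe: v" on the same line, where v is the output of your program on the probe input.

dedupe_adjacent | reverse ; probe: "jkshspqncwd"

Check, running the answer program on each example:
  "uvooqbtwwybb" -> "uvoqbtwyb" -> "bywtbqovu"
  "vazusiipg" -> "vazusipg" -> "gpisuzav"
  "eiymqyzs" -> "eiymqyzs" -> "szyqmyie"
  "juglkyj" -> "juglkyj" -> "jyklguj"
  "joiksruzvs" -> "joiksruzvs" -> "svzurskioj"
  probe: "dwcnqpshsskj" -> "dwcnqpshskj" -> "jkshspqncwd"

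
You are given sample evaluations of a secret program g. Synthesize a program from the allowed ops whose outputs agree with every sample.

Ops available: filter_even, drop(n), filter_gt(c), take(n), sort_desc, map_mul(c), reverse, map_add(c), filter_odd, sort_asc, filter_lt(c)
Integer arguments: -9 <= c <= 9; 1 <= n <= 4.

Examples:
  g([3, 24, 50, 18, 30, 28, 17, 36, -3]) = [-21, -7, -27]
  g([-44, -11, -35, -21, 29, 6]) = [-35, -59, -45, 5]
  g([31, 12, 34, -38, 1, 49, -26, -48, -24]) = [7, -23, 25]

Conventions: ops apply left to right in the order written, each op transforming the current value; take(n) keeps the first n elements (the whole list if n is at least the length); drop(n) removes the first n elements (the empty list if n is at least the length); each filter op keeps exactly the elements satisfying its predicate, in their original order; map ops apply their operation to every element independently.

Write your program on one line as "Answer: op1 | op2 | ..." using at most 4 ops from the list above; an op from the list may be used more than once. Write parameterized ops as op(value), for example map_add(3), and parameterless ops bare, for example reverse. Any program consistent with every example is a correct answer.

map_add(-8) | filter_odd | map_add(-8) | map_add(-8)

Check, running the answer program on each example:
  [3, 24, 50, 18, 30, 28, 17, 36, -3] -> [-5, 16, 42, 10, 22, 20, 9, 28, -11] -> [-5, 9, -11] -> [-13, 1, -19] -> [-21, -7, -27]
  [-44, -11, -35, -21, 29, 6] -> [-52, -19, -43, -29, 21, -2] -> [-19, -43, -29, 21] -> [-27, -51, -37, 13] -> [-35, -59, -45, 5]
  [31, 12, 34, -38, 1, 49, -26, -48, -24] -> [23, 4, 26, -46, -7, 41, -34, -56, -32] -> [23, -7, 41] -> [15, -15, 33] -> [7, -23, 25]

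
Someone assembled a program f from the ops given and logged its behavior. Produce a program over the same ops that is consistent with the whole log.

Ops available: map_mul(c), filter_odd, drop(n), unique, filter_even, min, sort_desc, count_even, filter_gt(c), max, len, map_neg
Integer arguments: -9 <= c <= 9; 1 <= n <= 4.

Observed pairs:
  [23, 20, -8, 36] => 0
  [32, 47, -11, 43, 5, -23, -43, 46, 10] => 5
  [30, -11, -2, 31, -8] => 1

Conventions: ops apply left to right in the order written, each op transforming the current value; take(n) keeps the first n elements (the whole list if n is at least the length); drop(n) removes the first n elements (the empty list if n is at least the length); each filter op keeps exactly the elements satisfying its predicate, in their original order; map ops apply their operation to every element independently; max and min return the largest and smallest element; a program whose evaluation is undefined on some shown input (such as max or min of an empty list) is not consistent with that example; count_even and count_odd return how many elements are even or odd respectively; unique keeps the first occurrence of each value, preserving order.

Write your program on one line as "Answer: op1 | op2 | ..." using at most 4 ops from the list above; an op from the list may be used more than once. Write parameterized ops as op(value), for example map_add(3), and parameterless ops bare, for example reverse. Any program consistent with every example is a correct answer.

drop(4) | map_mul(-1) | len

Check, running the answer program on each example:
  [23, 20, -8, 36] -> [] -> [] -> 0
  [32, 47, -11, 43, 5, -23, -43, 46, 10] -> [5, -23, -43, 46, 10] -> [-5, 23, 43, -46, -10] -> 5
  [30, -11, -2, 31, -8] -> [-8] -> [8] -> 1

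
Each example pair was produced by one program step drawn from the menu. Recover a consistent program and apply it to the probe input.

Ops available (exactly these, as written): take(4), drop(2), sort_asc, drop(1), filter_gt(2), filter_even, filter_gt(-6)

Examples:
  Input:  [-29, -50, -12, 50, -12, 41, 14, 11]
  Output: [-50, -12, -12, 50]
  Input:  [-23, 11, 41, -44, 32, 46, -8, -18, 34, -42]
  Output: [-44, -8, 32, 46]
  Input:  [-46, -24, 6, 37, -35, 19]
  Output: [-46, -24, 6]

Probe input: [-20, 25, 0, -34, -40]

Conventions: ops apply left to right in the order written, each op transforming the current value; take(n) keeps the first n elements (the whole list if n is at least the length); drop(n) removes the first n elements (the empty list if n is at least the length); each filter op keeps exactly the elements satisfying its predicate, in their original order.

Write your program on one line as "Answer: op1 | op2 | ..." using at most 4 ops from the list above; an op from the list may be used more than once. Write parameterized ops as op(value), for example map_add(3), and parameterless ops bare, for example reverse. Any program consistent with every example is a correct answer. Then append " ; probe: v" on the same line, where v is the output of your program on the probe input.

filter_even | take(4) | sort_asc ; probe: [-40, -34, -20, 0]

Check, running the answer program on each example:
  [-29, -50, -12, 50, -12, 41, 14, 11] -> [-50, -12, 50, -12, 14] -> [-50, -12, 50, -12] -> [-50, -12, -12, 50]
  [-23, 11, 41, -44, 32, 46, -8, -18, 34, -42] -> [-44, 32, 46, -8, -18, 34, -42] -> [-44, 32, 46, -8] -> [-44, -8, 32, 46]
  [-46, -24, 6, 37, -35, 19] -> [-46, -24, 6] -> [-46, -24, 6] -> [-46, -24, 6]
  probe: [-20, 25, 0, -34, -40] -> [-20, 0, -34, -40] -> [-20, 0, -34, -40] -> [-40, -34, -20, 0]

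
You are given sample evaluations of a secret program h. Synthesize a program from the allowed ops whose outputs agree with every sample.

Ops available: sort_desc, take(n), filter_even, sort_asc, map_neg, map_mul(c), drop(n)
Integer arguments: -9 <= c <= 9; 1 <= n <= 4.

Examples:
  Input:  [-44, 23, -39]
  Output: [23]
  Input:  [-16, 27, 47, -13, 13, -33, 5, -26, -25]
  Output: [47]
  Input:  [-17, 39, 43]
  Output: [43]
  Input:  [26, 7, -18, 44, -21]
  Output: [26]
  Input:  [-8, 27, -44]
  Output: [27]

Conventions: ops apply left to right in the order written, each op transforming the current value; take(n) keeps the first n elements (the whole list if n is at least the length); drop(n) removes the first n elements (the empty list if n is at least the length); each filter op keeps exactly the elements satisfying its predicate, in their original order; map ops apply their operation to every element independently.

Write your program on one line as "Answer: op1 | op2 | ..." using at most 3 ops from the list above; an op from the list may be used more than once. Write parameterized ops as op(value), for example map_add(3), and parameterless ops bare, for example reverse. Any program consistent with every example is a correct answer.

take(3) | sort_asc | drop(2)

Check, running the answer program on each example:
  [-44, 23, -39] -> [-44, 23, -39] -> [-44, -39, 23] -> [23]
  [-16, 27, 47, -13, 13, -33, 5, -26, -25] -> [-16, 27, 47] -> [-16, 27, 47] -> [47]
  [-17, 39, 43] -> [-17, 39, 43] -> [-17, 39, 43] -> [43]
  [26, 7, -18, 44, -21] -> [26, 7, -18] -> [-18, 7, 26] -> [26]
  [-8, 27, -44] -> [-8, 27, -44] -> [-44, -8, 27] -> [27]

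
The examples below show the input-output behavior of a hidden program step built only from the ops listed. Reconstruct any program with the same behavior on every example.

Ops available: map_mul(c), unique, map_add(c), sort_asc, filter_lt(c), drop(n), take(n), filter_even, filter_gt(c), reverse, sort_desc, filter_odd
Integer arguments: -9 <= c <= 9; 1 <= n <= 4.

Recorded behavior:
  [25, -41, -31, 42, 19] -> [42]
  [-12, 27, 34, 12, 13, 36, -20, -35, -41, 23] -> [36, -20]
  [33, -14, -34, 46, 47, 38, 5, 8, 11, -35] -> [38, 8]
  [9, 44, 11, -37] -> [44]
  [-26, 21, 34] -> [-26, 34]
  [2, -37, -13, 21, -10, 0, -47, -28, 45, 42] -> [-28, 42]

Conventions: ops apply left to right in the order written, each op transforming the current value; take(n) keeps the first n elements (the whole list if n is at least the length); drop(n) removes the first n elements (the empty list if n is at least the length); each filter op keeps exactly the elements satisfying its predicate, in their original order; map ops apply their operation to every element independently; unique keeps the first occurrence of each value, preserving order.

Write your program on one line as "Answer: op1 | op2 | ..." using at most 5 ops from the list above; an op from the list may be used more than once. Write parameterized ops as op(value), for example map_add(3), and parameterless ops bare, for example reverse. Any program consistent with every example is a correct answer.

reverse | filter_even | take(2) | reverse

Check, running the answer program on each example:
  [25, -41, -31, 42, 19] -> [19, 42, -31, -41, 25] -> [42] -> [42] -> [42]
  [-12, 27, 34, 12, 13, 36, -20, -35, -41, 23] -> [23, -41, -35, -20, 36, 13, 12, 34, 27, -12] -> [-20, 36, 12, 34, -12] -> [-20, 36] -> [36, -20]
  [33, -14, -34, 46, 47, 38, 5, 8, 11, -35] -> [-35, 11, 8, 5, 38, 47, 46, -34, -14, 33] -> [8, 38, 46, -34, -14] -> [8, 38] -> [38, 8]
  [9, 44, 11, -37] -> [-37, 11, 44, 9] -> [44] -> [44] -> [44]
  [-26, 21, 34] -> [34, 21, -26] -> [34, -26] -> [34, -26] -> [-26, 34]
  [2, -37, -13, 21, -10, 0, -47, -28, 45, 42] -> [42, 45, -28, -47, 0, -10, 21, -13, -37, 2] -> [42, -28, 0, -10, 2] -> [42, -28] -> [-28, 42]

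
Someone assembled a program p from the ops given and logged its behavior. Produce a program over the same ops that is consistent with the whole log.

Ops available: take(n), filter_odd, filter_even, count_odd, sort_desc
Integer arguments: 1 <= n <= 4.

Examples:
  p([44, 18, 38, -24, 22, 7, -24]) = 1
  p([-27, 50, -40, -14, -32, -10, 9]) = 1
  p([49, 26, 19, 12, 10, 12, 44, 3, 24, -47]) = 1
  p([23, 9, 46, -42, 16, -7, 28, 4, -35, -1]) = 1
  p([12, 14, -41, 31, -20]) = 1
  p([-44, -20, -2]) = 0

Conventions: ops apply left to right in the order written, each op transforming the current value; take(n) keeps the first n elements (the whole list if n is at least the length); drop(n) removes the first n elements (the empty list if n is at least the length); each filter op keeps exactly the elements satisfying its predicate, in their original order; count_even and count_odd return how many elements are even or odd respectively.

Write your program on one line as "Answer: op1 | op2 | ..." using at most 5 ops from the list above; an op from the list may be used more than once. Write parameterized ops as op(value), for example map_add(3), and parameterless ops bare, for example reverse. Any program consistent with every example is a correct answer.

filter_odd | sort_desc | take(1) | count_odd

Check, running the answer program on each example:
  [44, 18, 38, -24, 22, 7, -24] -> [7] -> [7] -> [7] -> 1
  [-27, 50, -40, -14, -32, -10, 9] -> [-27, 9] -> [9, -27] -> [9] -> 1
  [49, 26, 19, 12, 10, 12, 44, 3, 24, -47] -> [49, 19, 3, -47] -> [49, 19, 3, -47] -> [49] -> 1
  [23, 9, 46, -42, 16, -7, 28, 4, -35, -1] -> [23, 9, -7, -35, -1] -> [23, 9, -1, -7, -35] -> [23] -> 1
  [12, 14, -41, 31, -20] -> [-41, 31] -> [31, -41] -> [31] -> 1
  [-44, -20, -2] -> [] -> [] -> [] -> 0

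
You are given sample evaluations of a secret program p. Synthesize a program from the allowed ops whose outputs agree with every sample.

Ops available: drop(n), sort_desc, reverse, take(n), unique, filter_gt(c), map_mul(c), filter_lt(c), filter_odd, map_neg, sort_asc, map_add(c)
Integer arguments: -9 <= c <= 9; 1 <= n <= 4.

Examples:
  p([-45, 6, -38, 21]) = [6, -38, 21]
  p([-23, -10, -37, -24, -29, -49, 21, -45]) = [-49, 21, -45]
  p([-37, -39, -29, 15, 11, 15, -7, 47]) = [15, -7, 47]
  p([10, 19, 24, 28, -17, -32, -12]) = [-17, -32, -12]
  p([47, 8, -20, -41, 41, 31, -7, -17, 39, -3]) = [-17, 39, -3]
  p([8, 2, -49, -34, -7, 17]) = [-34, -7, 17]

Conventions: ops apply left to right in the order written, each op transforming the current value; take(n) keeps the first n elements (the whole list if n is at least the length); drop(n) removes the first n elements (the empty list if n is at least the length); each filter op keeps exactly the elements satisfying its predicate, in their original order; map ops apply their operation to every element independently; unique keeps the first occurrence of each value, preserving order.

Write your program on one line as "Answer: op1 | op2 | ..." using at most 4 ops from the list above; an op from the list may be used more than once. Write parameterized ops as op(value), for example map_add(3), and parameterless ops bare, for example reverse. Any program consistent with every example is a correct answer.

reverse | take(3) | reverse

Check, running the answer program on each example:
  [-45, 6, -38, 21] -> [21, -38, 6, -45] -> [21, -38, 6] -> [6, -38, 21]
  [-23, -10, -37, -24, -29, -49, 21, -45] -> [-45, 21, -49, -29, -24, -37, -10, -23] -> [-45, 21, -49] -> [-49, 21, -45]
  [-37, -39, -29, 15, 11, 15, -7, 47] -> [47, -7, 15, 11, 15, -29, -39, -37] -> [47, -7, 15] -> [15, -7, 47]
  [10, 19, 24, 28, -17, -32, -12] -> [-12, -32, -17, 28, 24, 19, 10] -> [-12, -32, -17] -> [-17, -32, -12]
  [47, 8, -20, -41, 41, 31, -7, -17, 39, -3] -> [-3, 39, -17, -7, 31, 41, -41, -20, 8, 47] -> [-3, 39, -17] -> [-17, 39, -3]
  [8, 2, -49, -34, -7, 17] -> [17, -7, -34, -49, 2, 8] -> [17, -7, -34] -> [-34, -7, 17]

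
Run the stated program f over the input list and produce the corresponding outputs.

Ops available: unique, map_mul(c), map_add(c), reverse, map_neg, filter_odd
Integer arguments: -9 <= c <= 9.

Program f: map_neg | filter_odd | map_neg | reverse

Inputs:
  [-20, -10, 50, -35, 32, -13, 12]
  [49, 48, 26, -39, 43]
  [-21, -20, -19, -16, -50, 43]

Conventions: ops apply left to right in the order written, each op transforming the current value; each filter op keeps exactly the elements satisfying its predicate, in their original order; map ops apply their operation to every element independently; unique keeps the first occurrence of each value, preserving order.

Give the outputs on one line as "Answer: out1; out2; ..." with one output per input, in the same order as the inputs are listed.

[-13, -35]; [43, -39, 49]; [43, -19, -21]

Execution, op by op:
  [-20, -10, 50, -35, 32, -13, 12] -> [20, 10, -50, 35, -32, 13, -12] -> [35, 13] -> [-35, -13] -> [-13, -35]
  [49, 48, 26, -39, 43] -> [-49, -48, -26, 39, -43] -> [-49, 39, -43] -> [49, -39, 43] -> [43, -39, 49]
  [-21, -20, -19, -16, -50, 43] -> [21, 20, 19, 16, 50, -43] -> [21, 19, -43] -> [-21, -19, 43] -> [43, -19, -21]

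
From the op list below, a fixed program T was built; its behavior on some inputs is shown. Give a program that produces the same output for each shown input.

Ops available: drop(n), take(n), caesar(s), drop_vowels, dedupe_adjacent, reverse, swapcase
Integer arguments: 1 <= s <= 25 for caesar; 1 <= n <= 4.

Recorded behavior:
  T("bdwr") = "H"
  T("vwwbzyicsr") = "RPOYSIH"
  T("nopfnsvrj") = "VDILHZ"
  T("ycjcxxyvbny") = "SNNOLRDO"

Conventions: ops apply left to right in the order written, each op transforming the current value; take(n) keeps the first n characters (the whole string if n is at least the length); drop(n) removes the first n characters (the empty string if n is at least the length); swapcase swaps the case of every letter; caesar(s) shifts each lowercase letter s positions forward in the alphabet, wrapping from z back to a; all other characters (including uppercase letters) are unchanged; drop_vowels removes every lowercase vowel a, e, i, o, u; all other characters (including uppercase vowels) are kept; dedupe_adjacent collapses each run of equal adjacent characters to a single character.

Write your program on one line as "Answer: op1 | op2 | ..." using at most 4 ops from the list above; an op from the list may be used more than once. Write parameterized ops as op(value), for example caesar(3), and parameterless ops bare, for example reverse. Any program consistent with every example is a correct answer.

caesar(16) | drop(3) | swapcase

Check, running the answer program on each example:
  "bdwr" -> "rtmh" -> "h" -> "H"
  "vwwbzyicsr" -> "lmmrpoysih" -> "rpoysih" -> "RPOYSIH"
  "nopfnsvrj" -> "defvdilhz" -> "vdilhz" -> "VDILHZ"
  "ycjcxxyvbny" -> "oszsnnolrdo" -> "snnolrdo" -> "SNNOLRDO"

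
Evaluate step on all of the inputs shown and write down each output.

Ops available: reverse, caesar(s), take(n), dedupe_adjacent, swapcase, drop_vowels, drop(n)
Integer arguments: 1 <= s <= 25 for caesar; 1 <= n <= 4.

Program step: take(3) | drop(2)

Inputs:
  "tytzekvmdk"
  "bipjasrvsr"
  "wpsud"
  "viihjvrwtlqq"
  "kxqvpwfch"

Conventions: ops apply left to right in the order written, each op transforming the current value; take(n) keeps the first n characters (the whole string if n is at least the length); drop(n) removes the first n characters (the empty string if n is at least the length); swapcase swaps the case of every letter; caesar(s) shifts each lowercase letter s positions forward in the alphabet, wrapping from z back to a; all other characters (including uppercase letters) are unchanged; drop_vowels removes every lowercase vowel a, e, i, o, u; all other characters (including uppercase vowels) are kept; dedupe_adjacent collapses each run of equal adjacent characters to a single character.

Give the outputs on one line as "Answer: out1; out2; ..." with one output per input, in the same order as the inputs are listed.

Execution, op by op:
  "tytzekvmdk" -> "tyt" -> "t"
  "bipjasrvsr" -> "bip" -> "p"
  "wpsud" -> "wps" -> "s"
  "viihjvrwtlqq" -> "vii" -> "i"
  "kxqvpwfch" -> "kxq" -> "q"

"t"; "p"; "s"; "i"; "q"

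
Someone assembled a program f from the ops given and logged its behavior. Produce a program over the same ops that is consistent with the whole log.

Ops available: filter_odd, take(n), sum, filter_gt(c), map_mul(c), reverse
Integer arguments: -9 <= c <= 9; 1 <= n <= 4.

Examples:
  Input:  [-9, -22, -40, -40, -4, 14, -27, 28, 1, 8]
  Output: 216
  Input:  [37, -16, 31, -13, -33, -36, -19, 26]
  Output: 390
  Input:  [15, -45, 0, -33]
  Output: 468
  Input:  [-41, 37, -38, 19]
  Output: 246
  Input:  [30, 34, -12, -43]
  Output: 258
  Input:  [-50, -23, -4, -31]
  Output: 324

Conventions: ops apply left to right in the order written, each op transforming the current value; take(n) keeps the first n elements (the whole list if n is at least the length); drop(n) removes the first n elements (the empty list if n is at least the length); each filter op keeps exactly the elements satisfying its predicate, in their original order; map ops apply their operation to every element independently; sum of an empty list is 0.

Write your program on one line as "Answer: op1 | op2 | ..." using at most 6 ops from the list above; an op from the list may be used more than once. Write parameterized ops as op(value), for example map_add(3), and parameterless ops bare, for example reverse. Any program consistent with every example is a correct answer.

filter_odd | map_mul(-6) | filter_gt(-6) | reverse | sum

Check, running the answer program on each example:
  [-9, -22, -40, -40, -4, 14, -27, 28, 1, 8] -> [-9, -27, 1] -> [54, 162, -6] -> [54, 162] -> [162, 54] -> 216
  [37, -16, 31, -13, -33, -36, -19, 26] -> [37, 31, -13, -33, -19] -> [-222, -186, 78, 198, 114] -> [78, 198, 114] -> [114, 198, 78] -> 390
  [15, -45, 0, -33] -> [15, -45, -33] -> [-90, 270, 198] -> [270, 198] -> [198, 270] -> 468
  [-41, 37, -38, 19] -> [-41, 37, 19] -> [246, -222, -114] -> [246] -> [246] -> 246
  [30, 34, -12, -43] -> [-43] -> [258] -> [258] -> [258] -> 258
  [-50, -23, -4, -31] -> [-23, -31] -> [138, 186] -> [138, 186] -> [186, 138] -> 324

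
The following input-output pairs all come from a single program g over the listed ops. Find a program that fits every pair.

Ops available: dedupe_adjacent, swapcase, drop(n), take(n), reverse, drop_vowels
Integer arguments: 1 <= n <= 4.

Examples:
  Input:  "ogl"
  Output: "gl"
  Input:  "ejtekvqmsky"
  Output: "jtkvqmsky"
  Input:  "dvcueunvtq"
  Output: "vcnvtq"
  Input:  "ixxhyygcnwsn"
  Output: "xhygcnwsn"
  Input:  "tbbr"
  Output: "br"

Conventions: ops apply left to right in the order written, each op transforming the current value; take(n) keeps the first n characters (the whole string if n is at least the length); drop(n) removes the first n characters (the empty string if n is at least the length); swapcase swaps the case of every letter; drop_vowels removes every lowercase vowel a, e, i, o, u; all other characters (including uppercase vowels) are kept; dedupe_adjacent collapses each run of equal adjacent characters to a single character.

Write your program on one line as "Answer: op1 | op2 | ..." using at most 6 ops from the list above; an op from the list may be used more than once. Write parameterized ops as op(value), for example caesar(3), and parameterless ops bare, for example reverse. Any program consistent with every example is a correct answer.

swapcase | drop(1) | swapcase | drop_vowels | dedupe_adjacent

Check, running the answer program on each example:
  "ogl" -> "OGL" -> "GL" -> "gl" -> "gl" -> "gl"
  "ejtekvqmsky" -> "EJTEKVQMSKY" -> "JTEKVQMSKY" -> "jtekvqmsky" -> "jtkvqmsky" -> "jtkvqmsky"
  "dvcueunvtq" -> "DVCUEUNVTQ" -> "VCUEUNVTQ" -> "vcueunvtq" -> "vcnvtq" -> "vcnvtq"
  "ixxhyygcnwsn" -> "IXXHYYGCNWSN" -> "XXHYYGCNWSN" -> "xxhyygcnwsn" -> "xxhyygcnwsn" -> "xhygcnwsn"
  "tbbr" -> "TBBR" -> "BBR" -> "bbr" -> "bbr" -> "br"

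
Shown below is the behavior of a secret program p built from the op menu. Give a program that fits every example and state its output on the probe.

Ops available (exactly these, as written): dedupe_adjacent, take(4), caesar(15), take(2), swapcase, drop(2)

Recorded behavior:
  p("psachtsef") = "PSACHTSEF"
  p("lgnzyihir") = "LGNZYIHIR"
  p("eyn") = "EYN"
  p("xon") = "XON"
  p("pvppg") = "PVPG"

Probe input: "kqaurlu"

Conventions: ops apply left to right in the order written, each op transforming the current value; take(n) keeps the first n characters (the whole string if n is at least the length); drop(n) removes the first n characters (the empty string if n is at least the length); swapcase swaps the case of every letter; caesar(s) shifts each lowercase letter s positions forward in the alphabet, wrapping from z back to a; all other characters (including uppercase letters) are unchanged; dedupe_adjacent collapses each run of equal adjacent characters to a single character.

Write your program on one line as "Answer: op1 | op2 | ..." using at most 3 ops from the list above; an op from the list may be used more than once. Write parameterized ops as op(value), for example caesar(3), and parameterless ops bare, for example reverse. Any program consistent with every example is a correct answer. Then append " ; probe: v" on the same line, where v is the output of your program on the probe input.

swapcase | dedupe_adjacent ; probe: "KQAURLU"

Check, running the answer program on each example:
  "psachtsef" -> "PSACHTSEF" -> "PSACHTSEF"
  "lgnzyihir" -> "LGNZYIHIR" -> "LGNZYIHIR"
  "eyn" -> "EYN" -> "EYN"
  "xon" -> "XON" -> "XON"
  "pvppg" -> "PVPPG" -> "PVPG"
  probe: "kqaurlu" -> "KQAURLU" -> "KQAURLU"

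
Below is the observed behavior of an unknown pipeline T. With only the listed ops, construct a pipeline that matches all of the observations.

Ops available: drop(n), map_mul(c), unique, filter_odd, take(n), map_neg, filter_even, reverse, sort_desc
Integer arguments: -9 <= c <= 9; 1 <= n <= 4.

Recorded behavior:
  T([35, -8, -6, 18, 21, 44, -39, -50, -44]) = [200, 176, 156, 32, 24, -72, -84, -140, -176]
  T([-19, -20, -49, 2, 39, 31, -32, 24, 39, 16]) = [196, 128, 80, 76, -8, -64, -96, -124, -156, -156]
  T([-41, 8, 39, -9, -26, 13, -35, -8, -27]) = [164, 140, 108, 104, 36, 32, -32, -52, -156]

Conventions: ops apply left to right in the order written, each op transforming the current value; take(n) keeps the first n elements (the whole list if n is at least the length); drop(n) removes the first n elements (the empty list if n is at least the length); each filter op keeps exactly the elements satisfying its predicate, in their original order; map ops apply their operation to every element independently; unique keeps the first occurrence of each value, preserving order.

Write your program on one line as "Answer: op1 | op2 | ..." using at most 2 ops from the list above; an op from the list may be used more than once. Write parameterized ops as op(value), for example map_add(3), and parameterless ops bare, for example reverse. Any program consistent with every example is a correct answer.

map_mul(-4) | sort_desc

Check, running the answer program on each example:
  [35, -8, -6, 18, 21, 44, -39, -50, -44] -> [-140, 32, 24, -72, -84, -176, 156, 200, 176] -> [200, 176, 156, 32, 24, -72, -84, -140, -176]
  [-19, -20, -49, 2, 39, 31, -32, 24, 39, 16] -> [76, 80, 196, -8, -156, -124, 128, -96, -156, -64] -> [196, 128, 80, 76, -8, -64, -96, -124, -156, -156]
  [-41, 8, 39, -9, -26, 13, -35, -8, -27] -> [164, -32, -156, 36, 104, -52, 140, 32, 108] -> [164, 140, 108, 104, 36, 32, -32, -52, -156]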